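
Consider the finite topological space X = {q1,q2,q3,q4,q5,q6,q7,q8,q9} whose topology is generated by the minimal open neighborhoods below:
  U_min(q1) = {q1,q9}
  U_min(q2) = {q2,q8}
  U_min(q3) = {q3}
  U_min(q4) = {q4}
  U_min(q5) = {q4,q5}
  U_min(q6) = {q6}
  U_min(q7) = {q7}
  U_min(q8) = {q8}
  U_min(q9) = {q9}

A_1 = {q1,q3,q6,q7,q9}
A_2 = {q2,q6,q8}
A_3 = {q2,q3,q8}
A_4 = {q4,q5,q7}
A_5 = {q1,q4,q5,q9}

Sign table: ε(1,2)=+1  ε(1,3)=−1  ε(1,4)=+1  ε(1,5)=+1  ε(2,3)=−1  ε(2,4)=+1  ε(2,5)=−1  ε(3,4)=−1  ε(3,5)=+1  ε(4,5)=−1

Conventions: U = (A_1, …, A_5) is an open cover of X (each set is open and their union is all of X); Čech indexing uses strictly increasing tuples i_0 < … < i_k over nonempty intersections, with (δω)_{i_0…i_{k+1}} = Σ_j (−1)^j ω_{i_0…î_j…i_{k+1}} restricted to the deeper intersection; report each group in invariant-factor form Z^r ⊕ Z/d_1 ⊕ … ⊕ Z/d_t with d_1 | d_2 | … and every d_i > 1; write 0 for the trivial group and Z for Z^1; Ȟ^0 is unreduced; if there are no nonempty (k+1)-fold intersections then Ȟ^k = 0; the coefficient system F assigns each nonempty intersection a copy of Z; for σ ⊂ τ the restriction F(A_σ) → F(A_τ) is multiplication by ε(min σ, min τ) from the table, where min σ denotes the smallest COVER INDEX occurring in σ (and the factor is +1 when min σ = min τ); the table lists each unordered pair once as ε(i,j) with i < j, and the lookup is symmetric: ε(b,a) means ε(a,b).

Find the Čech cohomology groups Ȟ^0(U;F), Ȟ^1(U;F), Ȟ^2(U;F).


Ȟ^0(U;F) ≅ 0, Ȟ^1(U;F) ≅ Z ⊕ Z/2 and Ȟ^2(U;F) ≅ 0

cover nerve:
  A12={q6} A13={q3} A14={q7} A15={q1,q9} A23={q2,q8} A45={q4,q5}
C dims 5,6; δ0: rk 5, SNF 1^4·2
Ȟ^0: (5−5)−0=0 ⇒ 0
Ȟ^1: (6−0)−5=1 plus torsion [2] ⇒ Z ⊕ Z/2
Ȟ^2: (0−0)−0=0 ⇒ 0


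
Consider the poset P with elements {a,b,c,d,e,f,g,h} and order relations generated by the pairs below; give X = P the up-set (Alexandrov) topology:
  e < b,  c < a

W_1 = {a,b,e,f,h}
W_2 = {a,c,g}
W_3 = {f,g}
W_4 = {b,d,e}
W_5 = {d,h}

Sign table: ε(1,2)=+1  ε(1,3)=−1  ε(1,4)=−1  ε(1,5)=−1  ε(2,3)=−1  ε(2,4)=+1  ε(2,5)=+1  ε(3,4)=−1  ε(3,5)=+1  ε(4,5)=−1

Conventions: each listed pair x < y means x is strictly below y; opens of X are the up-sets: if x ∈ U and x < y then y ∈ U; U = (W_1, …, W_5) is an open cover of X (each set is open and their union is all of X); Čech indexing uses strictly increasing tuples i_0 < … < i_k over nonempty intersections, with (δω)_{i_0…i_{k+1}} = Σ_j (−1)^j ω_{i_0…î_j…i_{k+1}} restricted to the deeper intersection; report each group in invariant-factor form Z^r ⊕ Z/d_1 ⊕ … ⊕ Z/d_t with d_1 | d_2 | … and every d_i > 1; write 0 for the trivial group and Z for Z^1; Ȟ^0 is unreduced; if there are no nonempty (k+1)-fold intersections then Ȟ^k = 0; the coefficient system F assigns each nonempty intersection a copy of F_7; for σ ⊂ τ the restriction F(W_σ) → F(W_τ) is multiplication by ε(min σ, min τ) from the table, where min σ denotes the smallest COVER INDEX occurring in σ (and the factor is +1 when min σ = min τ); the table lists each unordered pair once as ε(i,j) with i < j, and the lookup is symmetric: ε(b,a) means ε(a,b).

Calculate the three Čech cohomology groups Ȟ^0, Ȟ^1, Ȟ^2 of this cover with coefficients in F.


cover nerve:
  W12={a} W13={f} W14={b,e} W15={h} W23={g} W45={d}
C dims 5,6; δ0: rk_F7 5
Ȟ^0: (5−5)−0=0 ⇒ 0
Ȟ^1: (6−0)−5=1 ⇒ Z/7
Ȟ^2: (0−0)−0=0 ⇒ 0

Ȟ^0 ≅ 0,  Ȟ^1 ≅ Z/7,  Ȟ^2 ≅ 0


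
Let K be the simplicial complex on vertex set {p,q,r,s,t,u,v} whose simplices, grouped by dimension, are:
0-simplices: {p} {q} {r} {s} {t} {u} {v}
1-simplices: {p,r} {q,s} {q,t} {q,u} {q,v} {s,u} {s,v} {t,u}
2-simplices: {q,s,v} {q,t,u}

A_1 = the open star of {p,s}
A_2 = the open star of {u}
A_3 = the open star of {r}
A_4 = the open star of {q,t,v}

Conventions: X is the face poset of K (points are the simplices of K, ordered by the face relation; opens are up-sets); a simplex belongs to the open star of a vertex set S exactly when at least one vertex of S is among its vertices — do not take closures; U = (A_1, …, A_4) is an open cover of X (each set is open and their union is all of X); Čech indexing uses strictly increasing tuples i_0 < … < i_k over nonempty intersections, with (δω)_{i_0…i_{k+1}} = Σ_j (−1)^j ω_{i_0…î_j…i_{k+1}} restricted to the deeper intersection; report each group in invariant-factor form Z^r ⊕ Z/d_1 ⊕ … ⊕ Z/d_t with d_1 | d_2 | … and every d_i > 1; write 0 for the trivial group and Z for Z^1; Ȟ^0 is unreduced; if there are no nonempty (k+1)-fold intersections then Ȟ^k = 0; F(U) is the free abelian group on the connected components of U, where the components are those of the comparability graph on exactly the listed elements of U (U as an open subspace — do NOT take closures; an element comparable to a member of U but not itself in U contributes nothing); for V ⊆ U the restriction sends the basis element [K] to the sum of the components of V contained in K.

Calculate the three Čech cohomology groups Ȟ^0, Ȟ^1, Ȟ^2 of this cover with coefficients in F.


nonempty intersections:
  A1={{p},{s},{p,r},{q,s},{s,u},{s,v},{q,s,v}} A2={{u},{q,u},{s,u},{t,u},{q,t,u}} A3={{r},{p,r}} A4={{q},{t},{v},{q,s},{q,t},{q,u},{q,v},{s,v},{t,u},{q,s,v},{q,t,u}}
  A12={{s,u}} A13={{p,r}} A14={{q,s},{s,v},{q,s,v}} A24={{q,u},{t,u},{q,t,u}}
components per intersection:
  A1: {{p},{p,r}} {{s},{q,s},{s,u},{s,v},{q,s,v}}
  A2: {{u},{q,u},{s,u},{t,u},{q,t,u}}
  A3: {{r},{p,r}}
  A4: {{q},{t},{v},{q,s},{q,t},{q,u},{q,v},{s,v},{t,u},{q,s,v},{q,t,u}}
  A12: {{s,u}}
  A13: {{p,r}}
  A14: {{q,s},{s,v},{q,s,v}}
  A24: {{q,u},{t,u},{q,t,u}}
C dims 5,4; δ0: rk 3, SNF 1^3
Ȟ^0: (5−3)−0=2 ⇒ Z^2
Ȟ^1: (4−0)−3=1 ⇒ Z
Ȟ^2: (0−0)−0=0 ⇒ 0

Ȟ^0 ≅ Z^2, Ȟ^1 ≅ Z and Ȟ^2 ≅ 0


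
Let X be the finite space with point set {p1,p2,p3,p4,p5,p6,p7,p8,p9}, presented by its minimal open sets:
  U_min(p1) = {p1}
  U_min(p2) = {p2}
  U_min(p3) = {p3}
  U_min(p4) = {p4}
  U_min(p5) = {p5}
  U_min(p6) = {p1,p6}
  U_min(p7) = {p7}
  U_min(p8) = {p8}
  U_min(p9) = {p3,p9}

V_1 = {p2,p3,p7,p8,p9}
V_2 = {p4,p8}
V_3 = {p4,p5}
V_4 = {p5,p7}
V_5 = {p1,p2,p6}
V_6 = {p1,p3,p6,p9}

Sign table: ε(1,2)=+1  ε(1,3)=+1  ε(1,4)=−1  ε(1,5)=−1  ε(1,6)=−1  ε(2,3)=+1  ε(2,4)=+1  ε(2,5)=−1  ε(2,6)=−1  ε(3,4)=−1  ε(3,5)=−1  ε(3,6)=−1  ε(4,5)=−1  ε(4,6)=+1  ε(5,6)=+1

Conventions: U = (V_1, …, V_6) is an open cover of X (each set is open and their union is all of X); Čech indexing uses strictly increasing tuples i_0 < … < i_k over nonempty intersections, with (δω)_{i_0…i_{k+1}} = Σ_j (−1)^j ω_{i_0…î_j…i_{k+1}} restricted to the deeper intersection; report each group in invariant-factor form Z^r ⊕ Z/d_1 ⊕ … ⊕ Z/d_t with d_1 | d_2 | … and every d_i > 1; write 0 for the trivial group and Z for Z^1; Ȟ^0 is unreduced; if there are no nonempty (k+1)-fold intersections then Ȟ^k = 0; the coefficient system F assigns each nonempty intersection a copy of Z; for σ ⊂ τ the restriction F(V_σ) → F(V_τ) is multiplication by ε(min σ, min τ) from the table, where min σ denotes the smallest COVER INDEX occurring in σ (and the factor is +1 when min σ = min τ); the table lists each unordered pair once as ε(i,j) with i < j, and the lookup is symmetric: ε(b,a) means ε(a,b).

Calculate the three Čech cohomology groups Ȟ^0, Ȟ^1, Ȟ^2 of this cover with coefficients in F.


nerve of the cover:
  V12={p8} V14={p7} V15={p2} V16={p3,p9} V23={p4} V34={p5} V56={p1,p6}
C dims 6,7; δ0: rk 5, SNF 1^5
Ȟ^0 = (6 − 5) − 0 = 1, so Ȟ^0 ≅ Z
Ȟ^1 = (7 − 0) − 5 = 2, so Ȟ^1 ≅ Z^2
Ȟ^2 = (0 − 0) − 0 = 0, so Ȟ^2 ≅ 0

Ȟ^0 ≅ Z, Ȟ^1 ≅ Z^2, Ȟ^2 ≅ 0


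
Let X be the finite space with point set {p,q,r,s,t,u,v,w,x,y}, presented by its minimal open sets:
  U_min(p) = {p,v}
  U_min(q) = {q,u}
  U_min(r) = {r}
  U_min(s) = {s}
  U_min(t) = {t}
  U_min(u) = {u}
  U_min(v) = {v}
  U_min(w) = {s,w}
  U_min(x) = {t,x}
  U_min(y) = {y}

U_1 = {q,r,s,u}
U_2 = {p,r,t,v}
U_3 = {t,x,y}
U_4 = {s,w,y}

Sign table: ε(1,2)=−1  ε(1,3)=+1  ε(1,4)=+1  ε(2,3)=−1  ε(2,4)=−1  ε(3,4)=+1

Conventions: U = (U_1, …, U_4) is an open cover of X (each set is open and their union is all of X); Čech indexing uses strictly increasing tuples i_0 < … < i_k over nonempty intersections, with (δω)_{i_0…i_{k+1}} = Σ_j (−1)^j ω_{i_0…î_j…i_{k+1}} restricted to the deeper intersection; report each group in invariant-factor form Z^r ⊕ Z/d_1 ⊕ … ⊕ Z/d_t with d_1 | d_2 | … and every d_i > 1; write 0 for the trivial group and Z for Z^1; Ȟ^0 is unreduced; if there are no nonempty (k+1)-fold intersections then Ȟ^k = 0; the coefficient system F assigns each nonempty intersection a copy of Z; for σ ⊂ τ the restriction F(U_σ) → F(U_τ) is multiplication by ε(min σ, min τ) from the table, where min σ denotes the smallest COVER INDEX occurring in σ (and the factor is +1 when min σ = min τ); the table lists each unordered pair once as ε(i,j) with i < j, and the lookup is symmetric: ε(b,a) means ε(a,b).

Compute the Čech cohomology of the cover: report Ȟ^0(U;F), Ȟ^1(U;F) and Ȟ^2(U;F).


Ȟ^0 = Z,  Ȟ^1 = Z,  Ȟ^2 = 0

nonempty intersections:
  U12={r} U14={s} U23={t} U34={y}
C dims 4,4; δ0: rk 3, SNF 1^3
Ȟ^0: (4−3)−0=1 ⇒ Z
Ȟ^1: (4−0)−3=1 ⇒ Z
Ȟ^2: (0−0)−0=0 ⇒ 0


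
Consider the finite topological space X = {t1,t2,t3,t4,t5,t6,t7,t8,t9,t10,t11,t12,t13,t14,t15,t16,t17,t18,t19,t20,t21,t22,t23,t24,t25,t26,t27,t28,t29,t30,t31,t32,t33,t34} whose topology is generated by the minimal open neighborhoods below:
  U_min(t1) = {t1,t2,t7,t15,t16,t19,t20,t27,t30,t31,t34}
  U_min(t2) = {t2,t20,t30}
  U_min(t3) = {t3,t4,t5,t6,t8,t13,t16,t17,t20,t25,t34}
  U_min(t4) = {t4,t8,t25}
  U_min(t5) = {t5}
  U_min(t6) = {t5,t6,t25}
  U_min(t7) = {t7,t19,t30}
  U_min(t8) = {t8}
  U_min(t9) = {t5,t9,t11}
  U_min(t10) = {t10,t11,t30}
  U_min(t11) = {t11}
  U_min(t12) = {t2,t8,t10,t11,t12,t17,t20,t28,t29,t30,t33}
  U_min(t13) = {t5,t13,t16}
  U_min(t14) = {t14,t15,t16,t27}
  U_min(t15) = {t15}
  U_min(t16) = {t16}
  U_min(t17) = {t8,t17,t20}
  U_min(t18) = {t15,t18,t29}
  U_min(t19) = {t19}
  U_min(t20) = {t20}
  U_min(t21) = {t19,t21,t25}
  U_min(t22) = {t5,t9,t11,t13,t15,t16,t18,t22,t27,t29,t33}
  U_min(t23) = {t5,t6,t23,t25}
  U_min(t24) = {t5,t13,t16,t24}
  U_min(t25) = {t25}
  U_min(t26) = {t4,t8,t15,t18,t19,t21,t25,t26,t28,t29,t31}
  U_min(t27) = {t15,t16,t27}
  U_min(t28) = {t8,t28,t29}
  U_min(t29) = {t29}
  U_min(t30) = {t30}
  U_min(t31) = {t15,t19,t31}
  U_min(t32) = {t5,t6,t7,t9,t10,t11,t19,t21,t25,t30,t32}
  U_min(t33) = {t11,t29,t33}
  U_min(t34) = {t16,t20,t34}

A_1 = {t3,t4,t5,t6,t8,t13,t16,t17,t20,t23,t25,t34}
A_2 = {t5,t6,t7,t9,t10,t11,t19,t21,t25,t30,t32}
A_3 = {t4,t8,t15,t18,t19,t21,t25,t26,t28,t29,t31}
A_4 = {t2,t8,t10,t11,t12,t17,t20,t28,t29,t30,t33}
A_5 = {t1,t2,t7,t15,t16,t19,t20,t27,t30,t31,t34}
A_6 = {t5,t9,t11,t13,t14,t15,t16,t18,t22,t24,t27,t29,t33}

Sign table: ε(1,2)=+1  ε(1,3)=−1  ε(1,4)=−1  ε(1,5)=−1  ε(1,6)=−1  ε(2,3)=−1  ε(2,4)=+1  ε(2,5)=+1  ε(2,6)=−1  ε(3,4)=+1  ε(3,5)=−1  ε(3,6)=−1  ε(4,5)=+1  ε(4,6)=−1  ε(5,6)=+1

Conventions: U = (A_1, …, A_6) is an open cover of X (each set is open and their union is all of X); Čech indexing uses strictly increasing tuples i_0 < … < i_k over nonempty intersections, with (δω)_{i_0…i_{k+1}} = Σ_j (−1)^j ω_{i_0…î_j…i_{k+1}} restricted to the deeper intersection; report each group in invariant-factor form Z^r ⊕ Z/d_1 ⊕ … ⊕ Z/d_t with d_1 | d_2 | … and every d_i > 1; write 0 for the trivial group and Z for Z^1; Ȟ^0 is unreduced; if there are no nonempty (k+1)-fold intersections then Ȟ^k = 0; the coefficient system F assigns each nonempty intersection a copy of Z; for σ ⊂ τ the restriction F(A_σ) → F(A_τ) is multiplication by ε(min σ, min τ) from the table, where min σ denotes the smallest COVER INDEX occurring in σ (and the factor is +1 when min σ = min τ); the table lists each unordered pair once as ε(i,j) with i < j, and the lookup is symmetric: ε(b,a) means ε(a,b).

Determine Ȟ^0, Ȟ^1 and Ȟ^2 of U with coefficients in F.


Ȟ^0(U;F) ≅ 0; Ȟ^1(U;F) ≅ Z/2; Ȟ^2(U;F) ≅ Z

cover nerve:
  A12={t5,t6,t25} A13={t4,t8,t25} A14={t8,t17,t20} A15={t16,t20,t34} A16={t5,t13,t16} A23={t19,t21,t25} A24={t10,t11,t30} A25={t7,t19,t30} A26={t5,t9,t11} A34={t8,t28,t29} A35={t15,t19,t31} A36={t15,t18,t29} A45={t2,t20,t30} A46={t11,t29,t33} A56={t15,t16,t27}
  A123={t25} A126={t5} A134={t8} A145={t20} A156={t16} A235={t19} A245={t30} A246={t11} A346={t29} A356={t15}
C dims 6,15,10; δ0: rk 6, SNF 1^5·2; δ1: rk 9, SNF 1^9
Ȟ^0: (6−6)−0=0 ⇒ 0
Ȟ^1: (15−9)−6=0 plus torsion [2] ⇒ Z/2
Ȟ^2: (10−0)−9=1 ⇒ Z


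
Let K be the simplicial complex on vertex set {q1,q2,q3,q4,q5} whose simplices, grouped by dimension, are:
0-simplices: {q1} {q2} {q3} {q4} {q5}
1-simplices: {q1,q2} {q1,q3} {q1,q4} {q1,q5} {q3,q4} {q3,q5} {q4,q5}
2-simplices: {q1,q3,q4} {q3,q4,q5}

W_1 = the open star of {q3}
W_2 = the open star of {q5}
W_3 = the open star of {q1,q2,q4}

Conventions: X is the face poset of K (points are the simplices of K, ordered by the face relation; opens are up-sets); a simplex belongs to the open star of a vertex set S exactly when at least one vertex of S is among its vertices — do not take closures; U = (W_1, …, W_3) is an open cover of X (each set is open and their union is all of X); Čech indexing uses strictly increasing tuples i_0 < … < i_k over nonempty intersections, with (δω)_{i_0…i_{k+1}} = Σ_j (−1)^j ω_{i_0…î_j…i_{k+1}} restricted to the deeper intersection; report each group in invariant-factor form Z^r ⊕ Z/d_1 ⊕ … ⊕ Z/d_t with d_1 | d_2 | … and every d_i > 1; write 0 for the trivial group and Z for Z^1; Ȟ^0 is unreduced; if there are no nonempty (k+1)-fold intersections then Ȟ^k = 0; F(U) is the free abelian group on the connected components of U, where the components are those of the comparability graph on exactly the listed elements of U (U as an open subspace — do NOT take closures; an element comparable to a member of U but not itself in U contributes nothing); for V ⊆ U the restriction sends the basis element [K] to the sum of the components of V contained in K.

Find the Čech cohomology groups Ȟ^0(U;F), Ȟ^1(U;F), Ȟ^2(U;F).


nonempty overlaps:
  W1={{q3},{q1,q3},{q3,q4},{q3,q5},{q1,q3,q4},{q3,q4,q5}} W2={{q5},{q1,q5},{q3,q5},{q4,q5},{q3,q4,q5}} W3={{q1},{q2},{q4},{q1,q2},{q1,q3},{q1,q4},{q1,q5},{q3,q4},{q4,q5},{q1,q3,q4},{q3,q4,q5}}
  W12={{q3,q5},{q3,q4,q5}} W13={{q1,q3},{q3,q4},{q1,q3,q4},{q3,q4,q5}} W23={{q1,q5},{q4,q5},{q3,q4,q5}}
  W123={{q3,q4,q5}}
components per intersection:
  W1: {{q3},{q1,q3},{q3,q4},{q3,q5},{q1,q3,q4},{q3,q4,q5}}
  W2: {{q5},{q1,q5},{q3,q5},{q4,q5},{q3,q4,q5}}
  W3: {{q1},{q2},{q4},{q1,q2},{q1,q3},{q1,q4},{q1,q5},{q3,q4},{q4,q5},{q1,q3,q4},{q3,q4,q5}}
  W12: {{q3,q5},{q3,q4,q5}}
  W13: {{q1,q3},{q3,q4},{q1,q3,q4},{q3,q4,q5}}
  W23: {{q1,q5}} {{q4,q5},{q3,q4,q5}}
  W123: {{q3,q4,q5}}
C dims 3,4,1; δ0: rk 2, SNF 1^2; δ1: rk 1, SNF 1^1
degree 0: 3−2−0 = 1 → Ȟ^0 ≅ Z
degree 1: 4−1−2 = 1 → Ȟ^1 ≅ Z
degree 2: 1−0−1 = 0 → Ȟ^2 ≅ 0

Ȟ^0(U;F) ≅ Z, Ȟ^1(U;F) ≅ Z and Ȟ^2(U;F) ≅ 0


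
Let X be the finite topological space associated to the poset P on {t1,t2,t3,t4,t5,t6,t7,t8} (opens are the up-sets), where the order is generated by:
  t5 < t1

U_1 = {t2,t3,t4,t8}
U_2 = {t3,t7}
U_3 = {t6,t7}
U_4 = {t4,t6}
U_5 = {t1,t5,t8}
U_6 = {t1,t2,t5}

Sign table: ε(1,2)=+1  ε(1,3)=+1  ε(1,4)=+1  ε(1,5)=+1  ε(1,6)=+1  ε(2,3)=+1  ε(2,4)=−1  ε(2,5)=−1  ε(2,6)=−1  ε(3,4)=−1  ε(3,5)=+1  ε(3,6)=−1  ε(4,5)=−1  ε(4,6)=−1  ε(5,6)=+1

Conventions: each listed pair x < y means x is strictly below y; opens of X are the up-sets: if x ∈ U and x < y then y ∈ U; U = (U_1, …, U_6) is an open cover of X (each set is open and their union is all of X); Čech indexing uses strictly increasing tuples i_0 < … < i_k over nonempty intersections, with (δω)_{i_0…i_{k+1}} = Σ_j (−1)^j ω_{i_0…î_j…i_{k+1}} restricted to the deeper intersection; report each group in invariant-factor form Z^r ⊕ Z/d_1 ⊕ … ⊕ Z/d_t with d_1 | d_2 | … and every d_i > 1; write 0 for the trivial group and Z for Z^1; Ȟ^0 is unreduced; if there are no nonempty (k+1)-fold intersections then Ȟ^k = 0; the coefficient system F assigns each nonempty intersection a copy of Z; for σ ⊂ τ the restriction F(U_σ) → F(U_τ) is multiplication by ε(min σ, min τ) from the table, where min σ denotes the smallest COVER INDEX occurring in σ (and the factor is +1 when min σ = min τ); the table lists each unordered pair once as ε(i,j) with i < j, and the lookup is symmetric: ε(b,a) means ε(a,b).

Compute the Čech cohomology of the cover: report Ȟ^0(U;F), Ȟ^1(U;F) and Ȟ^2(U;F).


Ȟ^0 ≅ 0,  Ȟ^1 ≅ Z ⊕ Z/2,  Ȟ^2 ≅ 0

cover nerve:
  U12={t3} U14={t4} U15={t8} U16={t2} U23={t7} U34={t6} U56={t1,t5}
C dims 6,7; δ0: rk 6, SNF 1^5·2
Ȟ^0: (6−6)−0=0 ⇒ 0
Ȟ^1: (7−0)−6=1 plus torsion [2] ⇒ Z ⊕ Z/2
Ȟ^2: (0−0)−0=0 ⇒ 0


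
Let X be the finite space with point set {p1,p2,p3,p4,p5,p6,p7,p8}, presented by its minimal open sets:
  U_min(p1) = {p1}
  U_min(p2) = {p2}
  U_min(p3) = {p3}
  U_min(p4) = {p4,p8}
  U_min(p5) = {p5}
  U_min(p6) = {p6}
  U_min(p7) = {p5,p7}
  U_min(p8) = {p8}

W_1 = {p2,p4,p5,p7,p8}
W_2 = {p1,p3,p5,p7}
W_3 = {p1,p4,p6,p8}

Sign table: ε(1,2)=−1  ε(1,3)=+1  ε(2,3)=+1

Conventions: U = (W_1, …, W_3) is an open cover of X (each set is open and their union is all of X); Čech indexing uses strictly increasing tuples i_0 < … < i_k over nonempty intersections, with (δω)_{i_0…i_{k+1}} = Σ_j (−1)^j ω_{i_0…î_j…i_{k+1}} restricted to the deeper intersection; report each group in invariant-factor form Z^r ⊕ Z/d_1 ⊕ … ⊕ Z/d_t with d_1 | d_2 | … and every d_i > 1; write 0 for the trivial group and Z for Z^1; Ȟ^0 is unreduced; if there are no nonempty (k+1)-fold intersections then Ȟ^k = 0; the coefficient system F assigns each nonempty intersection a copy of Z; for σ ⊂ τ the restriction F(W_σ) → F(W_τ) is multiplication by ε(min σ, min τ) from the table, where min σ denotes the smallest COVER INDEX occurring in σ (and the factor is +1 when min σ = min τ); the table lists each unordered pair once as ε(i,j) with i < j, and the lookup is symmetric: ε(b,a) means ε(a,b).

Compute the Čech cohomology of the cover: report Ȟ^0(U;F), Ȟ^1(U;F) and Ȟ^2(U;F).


intersection data:
  W12={p5,p7} W13={p4,p8} W23={p1}
C dims 3,3; δ0: rk 3, SNF 1^2·2
Ȟ^0 = (3 − 3) − 0 = 0, so Ȟ^0 ≅ 0
Ȟ^1 = (3 − 0) − 3 = 0 plus torsion [2], so Ȟ^1 ≅ Z/2
Ȟ^2 = (0 − 0) − 0 = 0, so Ȟ^2 ≅ 0

Ȟ^0 ≅ 0, Ȟ^1 ≅ Z/2, Ȟ^2 ≅ 0


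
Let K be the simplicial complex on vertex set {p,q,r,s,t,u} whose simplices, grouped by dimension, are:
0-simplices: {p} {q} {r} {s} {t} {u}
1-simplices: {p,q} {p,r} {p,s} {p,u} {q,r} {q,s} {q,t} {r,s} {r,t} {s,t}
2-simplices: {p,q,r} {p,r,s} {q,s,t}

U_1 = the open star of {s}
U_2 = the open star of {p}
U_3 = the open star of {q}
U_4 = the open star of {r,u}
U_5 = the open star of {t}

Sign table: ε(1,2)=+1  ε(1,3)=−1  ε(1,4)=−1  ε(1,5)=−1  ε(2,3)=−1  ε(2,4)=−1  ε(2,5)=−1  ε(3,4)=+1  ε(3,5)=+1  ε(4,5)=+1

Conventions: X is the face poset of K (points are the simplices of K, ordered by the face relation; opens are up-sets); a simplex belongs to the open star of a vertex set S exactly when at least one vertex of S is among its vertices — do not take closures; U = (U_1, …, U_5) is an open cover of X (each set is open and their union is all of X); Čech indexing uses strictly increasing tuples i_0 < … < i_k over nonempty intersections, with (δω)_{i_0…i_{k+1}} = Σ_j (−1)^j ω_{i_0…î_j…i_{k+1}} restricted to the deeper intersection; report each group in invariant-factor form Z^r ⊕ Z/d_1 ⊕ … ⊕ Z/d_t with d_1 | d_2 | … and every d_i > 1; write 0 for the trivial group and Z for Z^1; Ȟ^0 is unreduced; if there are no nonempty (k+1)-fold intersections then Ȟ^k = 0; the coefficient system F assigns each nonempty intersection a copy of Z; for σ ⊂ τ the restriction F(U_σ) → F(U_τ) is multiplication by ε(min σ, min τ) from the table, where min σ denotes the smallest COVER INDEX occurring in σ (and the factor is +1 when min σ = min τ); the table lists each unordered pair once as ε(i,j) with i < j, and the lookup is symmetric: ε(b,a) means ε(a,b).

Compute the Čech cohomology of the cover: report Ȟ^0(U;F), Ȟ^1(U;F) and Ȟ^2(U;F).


Ȟ^0 = Z, Ȟ^1 = Z^2, Ȟ^2 = 0

nerve simplices:
  U1={{s},{p,s},{q,s},{r,s},{s,t},{p,r,s},{q,s,t}} U2={{p},{p,q},{p,r},{p,s},{p,u},{p,q,r},{p,r,s}} U3={{q},{p,q},{q,r},{q,s},{q,t},{p,q,r},{q,s,t}} U4={{r},{u},{p,r},{p,u},{q,r},{r,s},{r,t},{p,q,r},{p,r,s}} U5={{t},{q,t},{r,t},{s,t},{q,s,t}}
  U12={{p,s},{p,r,s}} U13={{q,s},{q,s,t}} U14={{r,s},{p,r,s}} U15={{s,t},{q,s,t}} U23={{p,q},{p,q,r}} U24={{p,r},{p,u},{p,q,r},{p,r,s}} U34={{q,r},{p,q,r}} U35={{q,t},{q,s,t}} U45={{r,t}}
  U124={{p,r,s}} U135={{q,s,t}} U234={{p,q,r}}
C dims 5,9,3; δ0: rk 4, SNF 1^4; δ1: rk 3, SNF 1^3
degree 0: 5−4−0 = 1 → Ȟ^0 ≅ Z
degree 1: 9−3−4 = 2 → Ȟ^1 ≅ Z^2
degree 2: 3−0−3 = 0 → Ȟ^2 ≅ 0


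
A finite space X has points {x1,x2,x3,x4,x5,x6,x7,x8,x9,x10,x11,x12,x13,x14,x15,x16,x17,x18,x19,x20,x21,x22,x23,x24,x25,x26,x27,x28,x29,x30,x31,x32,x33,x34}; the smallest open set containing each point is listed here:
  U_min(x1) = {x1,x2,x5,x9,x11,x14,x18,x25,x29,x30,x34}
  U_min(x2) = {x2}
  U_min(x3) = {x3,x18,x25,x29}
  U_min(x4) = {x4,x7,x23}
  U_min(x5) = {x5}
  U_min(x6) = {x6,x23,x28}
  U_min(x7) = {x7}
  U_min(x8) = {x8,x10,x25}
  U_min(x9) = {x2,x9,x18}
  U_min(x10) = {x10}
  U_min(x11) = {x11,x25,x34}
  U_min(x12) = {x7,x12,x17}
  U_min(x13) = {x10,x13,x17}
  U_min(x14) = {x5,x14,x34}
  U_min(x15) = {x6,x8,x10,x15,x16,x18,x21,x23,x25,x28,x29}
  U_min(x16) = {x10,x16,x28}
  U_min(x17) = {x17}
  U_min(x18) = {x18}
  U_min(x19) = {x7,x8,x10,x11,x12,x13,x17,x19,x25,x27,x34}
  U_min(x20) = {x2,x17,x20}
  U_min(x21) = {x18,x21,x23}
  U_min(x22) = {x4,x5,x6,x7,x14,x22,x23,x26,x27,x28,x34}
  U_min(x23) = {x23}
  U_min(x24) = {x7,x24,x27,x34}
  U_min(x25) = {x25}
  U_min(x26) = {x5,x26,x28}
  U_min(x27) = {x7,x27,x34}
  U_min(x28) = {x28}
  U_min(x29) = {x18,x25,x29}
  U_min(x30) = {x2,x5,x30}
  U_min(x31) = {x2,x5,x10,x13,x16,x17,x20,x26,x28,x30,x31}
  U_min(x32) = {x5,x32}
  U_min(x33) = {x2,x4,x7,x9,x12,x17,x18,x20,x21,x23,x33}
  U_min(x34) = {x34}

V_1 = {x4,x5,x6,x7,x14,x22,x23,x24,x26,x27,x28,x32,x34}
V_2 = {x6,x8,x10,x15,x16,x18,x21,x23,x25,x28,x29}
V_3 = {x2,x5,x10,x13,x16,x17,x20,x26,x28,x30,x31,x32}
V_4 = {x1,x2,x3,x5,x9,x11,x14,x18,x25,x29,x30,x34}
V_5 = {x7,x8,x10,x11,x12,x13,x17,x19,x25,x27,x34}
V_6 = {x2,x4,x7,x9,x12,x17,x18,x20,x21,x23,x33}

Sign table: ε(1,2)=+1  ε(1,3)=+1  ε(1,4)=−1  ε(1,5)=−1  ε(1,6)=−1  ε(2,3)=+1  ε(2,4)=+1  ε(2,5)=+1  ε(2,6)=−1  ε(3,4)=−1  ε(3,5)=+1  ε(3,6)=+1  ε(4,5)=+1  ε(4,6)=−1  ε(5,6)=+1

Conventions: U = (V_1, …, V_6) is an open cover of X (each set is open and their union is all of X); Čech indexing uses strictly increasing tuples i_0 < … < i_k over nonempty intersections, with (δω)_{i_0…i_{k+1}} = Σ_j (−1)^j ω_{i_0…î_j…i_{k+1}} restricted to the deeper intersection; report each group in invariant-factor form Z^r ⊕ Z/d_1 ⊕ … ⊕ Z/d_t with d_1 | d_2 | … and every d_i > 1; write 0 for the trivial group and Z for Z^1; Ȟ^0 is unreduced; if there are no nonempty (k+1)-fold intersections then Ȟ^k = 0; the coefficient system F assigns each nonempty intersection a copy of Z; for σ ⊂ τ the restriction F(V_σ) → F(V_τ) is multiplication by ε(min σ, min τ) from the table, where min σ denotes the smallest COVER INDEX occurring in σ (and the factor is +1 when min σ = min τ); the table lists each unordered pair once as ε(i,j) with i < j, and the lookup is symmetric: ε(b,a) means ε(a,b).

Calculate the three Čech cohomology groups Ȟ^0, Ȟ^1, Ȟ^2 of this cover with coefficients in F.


nerve of the cover:
  V12={x6,x23,x28} V13={x5,x26,x28,x32} V14={x5,x14,x34} V15={x7,x27,x34} V16={x4,x7,x23} V23={x10,x16,x28} V24={x18,x25,x29} V25={x8,x10,x25} V26={x18,x21,x23} V34={x2,x5,x30} V35={x10,x13,x17} V36={x2,x17,x20} V45={x11,x25,x34} V46={x2,x9,x18} V56={x7,x12,x17}
  V123={x28} V126={x23} V134={x5} V145={x34} V156={x7} V235={x10} V245={x25} V246={x18} V346={x2} V356={x17}
C dims 6,15,10; δ0: rk 6, SNF 1^5·2; δ1: rk 9, SNF 1^9
Ȟ^0 = (6 − 6) − 0 = 0, so Ȟ^0 ≅ 0
Ȟ^1 = (15 − 9) − 6 = 0 plus torsion [2], so Ȟ^1 ≅ Z/2
Ȟ^2 = (10 − 0) − 9 = 1, so Ȟ^2 ≅ Z

Ȟ^0 = 0, Ȟ^1 = Z/2 and Ȟ^2 = Z


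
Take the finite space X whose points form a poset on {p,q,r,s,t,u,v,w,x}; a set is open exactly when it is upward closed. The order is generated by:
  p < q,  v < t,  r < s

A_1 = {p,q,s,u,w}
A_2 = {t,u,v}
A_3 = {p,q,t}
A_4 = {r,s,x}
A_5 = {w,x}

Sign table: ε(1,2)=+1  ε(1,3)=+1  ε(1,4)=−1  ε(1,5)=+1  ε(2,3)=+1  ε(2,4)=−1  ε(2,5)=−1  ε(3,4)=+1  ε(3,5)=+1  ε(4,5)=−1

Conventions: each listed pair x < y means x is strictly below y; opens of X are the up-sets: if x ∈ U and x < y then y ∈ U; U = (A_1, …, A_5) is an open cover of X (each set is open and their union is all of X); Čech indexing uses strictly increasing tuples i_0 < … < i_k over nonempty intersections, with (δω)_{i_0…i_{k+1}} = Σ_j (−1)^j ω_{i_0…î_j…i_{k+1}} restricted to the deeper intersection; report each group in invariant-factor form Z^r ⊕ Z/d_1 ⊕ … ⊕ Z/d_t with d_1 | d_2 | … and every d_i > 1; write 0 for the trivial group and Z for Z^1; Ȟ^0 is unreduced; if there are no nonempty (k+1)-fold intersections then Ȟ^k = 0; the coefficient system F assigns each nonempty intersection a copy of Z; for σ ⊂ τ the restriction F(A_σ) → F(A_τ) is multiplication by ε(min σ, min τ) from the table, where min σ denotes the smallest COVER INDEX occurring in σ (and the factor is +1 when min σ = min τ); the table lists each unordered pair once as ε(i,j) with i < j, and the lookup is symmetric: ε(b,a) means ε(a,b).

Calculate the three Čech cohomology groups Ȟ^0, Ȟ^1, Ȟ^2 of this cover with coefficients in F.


nerve simplices:
  A12={u} A13={p,q} A14={s} A15={w} A23={t} A45={x}
C dims 5,6; δ0: rk 4, SNF 1^4
degree 0: 5−4−0 = 1 → Ȟ^0 ≅ Z
degree 1: 6−0−4 = 2 → Ȟ^1 ≅ Z^2
degree 2: 0−0−0 = 0 → Ȟ^2 ≅ 0

Ȟ^0 ≅ Z, Ȟ^1 ≅ Z^2, Ȟ^2 ≅ 0


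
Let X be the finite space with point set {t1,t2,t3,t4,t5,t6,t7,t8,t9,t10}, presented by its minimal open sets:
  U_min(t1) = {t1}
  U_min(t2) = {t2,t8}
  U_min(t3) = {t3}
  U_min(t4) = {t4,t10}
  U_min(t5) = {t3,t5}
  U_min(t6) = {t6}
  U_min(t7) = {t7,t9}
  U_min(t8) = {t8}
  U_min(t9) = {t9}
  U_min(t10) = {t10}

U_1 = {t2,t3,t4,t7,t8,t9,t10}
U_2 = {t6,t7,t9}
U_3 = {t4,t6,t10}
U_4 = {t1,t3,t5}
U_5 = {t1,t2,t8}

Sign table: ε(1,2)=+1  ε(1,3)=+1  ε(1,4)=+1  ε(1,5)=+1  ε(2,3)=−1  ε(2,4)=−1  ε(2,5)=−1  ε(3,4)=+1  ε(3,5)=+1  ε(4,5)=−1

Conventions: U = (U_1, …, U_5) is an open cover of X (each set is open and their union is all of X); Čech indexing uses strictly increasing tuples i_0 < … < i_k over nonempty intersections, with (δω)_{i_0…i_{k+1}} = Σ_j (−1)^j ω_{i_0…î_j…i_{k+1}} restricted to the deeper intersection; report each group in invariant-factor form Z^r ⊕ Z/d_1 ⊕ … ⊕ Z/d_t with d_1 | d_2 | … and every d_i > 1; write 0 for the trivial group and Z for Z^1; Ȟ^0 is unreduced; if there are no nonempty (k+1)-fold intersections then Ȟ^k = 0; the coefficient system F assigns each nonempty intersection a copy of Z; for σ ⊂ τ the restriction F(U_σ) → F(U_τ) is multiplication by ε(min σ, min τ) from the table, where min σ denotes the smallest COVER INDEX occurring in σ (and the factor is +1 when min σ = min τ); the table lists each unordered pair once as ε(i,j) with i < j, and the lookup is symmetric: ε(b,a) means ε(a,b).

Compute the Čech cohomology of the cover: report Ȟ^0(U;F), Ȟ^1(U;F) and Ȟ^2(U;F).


nonempty overlaps:
  U12={t7,t9} U13={t4,t10} U14={t3} U15={t2,t8} U23={t6} U45={t1}
C dims 5,6; δ0: rk 5, SNF 1^4·2
degree 0: 5−5−0 = 0 → Ȟ^0 ≅ 0
degree 1: 6−0−5 = 1 plus torsion [2] → Ȟ^1 ≅ Z ⊕ Z/2
degree 2: 0−0−0 = 0 → Ȟ^2 ≅ 0

Ȟ^0(U;F) ≅ 0, Ȟ^1(U;F) ≅ Z ⊕ Z/2, Ȟ^2(U;F) ≅ 0


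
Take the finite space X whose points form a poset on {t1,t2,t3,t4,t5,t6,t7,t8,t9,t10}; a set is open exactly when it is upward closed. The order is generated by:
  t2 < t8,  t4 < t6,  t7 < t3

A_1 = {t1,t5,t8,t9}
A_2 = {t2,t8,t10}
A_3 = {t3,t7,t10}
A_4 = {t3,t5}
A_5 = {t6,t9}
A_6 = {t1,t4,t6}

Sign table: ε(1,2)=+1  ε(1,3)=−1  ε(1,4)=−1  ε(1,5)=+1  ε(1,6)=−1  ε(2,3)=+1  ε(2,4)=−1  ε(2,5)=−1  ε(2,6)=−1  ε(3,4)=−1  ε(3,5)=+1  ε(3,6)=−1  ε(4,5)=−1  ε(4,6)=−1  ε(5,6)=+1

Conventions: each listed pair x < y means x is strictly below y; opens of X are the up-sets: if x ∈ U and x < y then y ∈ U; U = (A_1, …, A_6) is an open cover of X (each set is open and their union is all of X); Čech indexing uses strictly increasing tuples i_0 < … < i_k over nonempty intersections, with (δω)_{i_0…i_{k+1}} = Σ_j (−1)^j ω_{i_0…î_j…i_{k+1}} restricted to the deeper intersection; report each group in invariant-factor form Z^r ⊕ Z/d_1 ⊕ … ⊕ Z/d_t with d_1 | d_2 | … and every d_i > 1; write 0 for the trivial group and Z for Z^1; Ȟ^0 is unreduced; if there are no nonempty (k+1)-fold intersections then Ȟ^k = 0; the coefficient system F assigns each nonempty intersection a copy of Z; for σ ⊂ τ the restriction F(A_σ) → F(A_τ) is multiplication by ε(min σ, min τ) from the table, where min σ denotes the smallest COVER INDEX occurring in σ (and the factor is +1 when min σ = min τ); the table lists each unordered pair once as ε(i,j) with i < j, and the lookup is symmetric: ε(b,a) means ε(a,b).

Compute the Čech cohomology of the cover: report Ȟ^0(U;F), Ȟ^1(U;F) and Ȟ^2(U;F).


Ȟ^0 = 0, Ȟ^1 = Z ⊕ Z/2 and Ȟ^2 = 0

nonempty overlaps:
  A12={t8} A14={t5} A15={t9} A16={t1} A23={t10} A34={t3} A56={t6}
C dims 6,7; δ0: rk 6, SNF 1^5·2
degree 0: 6−6−0 = 0 → Ȟ^0 ≅ 0
degree 1: 7−0−6 = 1 plus torsion [2] → Ȟ^1 ≅ Z ⊕ Z/2
degree 2: 0−0−0 = 0 → Ȟ^2 ≅ 0


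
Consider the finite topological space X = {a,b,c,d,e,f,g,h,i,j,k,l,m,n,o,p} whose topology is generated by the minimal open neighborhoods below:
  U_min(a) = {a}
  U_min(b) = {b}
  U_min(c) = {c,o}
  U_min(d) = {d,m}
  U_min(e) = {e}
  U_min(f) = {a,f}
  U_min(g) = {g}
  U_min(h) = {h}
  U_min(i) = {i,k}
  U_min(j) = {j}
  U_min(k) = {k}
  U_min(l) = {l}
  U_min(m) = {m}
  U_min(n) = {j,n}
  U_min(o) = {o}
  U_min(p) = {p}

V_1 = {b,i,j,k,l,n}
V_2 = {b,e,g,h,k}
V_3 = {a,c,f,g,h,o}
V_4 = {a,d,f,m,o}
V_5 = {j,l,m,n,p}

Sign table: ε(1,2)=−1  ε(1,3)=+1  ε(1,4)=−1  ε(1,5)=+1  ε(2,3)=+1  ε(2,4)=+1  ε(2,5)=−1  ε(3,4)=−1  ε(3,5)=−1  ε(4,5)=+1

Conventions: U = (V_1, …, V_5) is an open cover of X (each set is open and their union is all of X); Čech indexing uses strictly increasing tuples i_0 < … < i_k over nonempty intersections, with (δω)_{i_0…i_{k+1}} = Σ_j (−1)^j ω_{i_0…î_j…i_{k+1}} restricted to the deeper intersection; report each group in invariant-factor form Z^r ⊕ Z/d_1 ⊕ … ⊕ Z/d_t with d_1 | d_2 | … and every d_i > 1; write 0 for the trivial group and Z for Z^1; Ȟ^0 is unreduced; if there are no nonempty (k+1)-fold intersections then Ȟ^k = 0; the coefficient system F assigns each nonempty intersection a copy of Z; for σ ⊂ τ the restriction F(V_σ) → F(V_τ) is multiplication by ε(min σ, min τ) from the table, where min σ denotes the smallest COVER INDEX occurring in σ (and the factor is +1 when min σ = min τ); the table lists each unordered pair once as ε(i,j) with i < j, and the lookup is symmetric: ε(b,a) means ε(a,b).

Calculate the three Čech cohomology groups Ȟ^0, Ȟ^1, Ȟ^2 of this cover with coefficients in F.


Ȟ^0 = Z, Ȟ^1 = Z, Ȟ^2 = 0

intersection data:
  V12={b,k} V15={j,l,n} V23={g,h} V34={a,f,o} V45={m}
C dims 5,5; δ0: rk 4, SNF 1^4
Ȟ^0 = (5 − 4) − 0 = 1, so Ȟ^0 ≅ Z
Ȟ^1 = (5 − 0) − 4 = 1, so Ȟ^1 ≅ Z
Ȟ^2 = (0 − 0) − 0 = 0, so Ȟ^2 ≅ 0


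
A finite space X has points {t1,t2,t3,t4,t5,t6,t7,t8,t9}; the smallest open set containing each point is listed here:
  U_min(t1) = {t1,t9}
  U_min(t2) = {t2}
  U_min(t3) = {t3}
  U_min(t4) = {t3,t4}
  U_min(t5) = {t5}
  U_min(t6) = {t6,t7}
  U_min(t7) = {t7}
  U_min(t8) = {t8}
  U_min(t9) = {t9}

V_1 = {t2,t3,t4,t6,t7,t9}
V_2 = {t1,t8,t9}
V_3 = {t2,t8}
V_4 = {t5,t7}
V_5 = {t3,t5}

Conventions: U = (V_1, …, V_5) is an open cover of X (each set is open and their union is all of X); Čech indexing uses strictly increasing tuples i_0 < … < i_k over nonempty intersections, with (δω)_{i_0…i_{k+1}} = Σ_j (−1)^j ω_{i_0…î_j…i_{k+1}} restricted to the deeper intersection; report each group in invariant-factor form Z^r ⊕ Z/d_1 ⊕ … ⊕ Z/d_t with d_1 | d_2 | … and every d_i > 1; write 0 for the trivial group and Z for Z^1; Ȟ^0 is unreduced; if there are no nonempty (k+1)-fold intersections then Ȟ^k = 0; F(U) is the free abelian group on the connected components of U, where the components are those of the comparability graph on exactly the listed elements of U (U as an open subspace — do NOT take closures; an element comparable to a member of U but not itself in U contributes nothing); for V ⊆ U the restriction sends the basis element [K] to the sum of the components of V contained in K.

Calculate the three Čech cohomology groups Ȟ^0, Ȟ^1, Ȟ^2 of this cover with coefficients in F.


Ȟ^0 ≅ Z^6, Ȟ^1 ≅ 0, Ȟ^2 ≅ 0

intersection data:
  V12={t9} V13={t2} V14={t7} V15={t3} V23={t8} V45={t5}
components per intersection:
  V1: {t2} {t3,t4} {t6,t7} {t9}
  V2: {t1,t9} {t8}
  V3: {t2} {t8}
  V4: {t5} {t7}
  V5: {t3} {t5}
  V12: {t9}
  V13: {t2}
  V14: {t7}
  V15: {t3}
  V23: {t8}
  V45: {t5}
C dims 12,6; δ0: rk 6, SNF 1^6
Ȟ^0 = (12 − 6) − 0 = 6, so Ȟ^0 ≅ Z^6
Ȟ^1 = (6 − 0) − 6 = 0, so Ȟ^1 ≅ 0
Ȟ^2 = (0 − 0) − 0 = 0, so Ȟ^2 ≅ 0


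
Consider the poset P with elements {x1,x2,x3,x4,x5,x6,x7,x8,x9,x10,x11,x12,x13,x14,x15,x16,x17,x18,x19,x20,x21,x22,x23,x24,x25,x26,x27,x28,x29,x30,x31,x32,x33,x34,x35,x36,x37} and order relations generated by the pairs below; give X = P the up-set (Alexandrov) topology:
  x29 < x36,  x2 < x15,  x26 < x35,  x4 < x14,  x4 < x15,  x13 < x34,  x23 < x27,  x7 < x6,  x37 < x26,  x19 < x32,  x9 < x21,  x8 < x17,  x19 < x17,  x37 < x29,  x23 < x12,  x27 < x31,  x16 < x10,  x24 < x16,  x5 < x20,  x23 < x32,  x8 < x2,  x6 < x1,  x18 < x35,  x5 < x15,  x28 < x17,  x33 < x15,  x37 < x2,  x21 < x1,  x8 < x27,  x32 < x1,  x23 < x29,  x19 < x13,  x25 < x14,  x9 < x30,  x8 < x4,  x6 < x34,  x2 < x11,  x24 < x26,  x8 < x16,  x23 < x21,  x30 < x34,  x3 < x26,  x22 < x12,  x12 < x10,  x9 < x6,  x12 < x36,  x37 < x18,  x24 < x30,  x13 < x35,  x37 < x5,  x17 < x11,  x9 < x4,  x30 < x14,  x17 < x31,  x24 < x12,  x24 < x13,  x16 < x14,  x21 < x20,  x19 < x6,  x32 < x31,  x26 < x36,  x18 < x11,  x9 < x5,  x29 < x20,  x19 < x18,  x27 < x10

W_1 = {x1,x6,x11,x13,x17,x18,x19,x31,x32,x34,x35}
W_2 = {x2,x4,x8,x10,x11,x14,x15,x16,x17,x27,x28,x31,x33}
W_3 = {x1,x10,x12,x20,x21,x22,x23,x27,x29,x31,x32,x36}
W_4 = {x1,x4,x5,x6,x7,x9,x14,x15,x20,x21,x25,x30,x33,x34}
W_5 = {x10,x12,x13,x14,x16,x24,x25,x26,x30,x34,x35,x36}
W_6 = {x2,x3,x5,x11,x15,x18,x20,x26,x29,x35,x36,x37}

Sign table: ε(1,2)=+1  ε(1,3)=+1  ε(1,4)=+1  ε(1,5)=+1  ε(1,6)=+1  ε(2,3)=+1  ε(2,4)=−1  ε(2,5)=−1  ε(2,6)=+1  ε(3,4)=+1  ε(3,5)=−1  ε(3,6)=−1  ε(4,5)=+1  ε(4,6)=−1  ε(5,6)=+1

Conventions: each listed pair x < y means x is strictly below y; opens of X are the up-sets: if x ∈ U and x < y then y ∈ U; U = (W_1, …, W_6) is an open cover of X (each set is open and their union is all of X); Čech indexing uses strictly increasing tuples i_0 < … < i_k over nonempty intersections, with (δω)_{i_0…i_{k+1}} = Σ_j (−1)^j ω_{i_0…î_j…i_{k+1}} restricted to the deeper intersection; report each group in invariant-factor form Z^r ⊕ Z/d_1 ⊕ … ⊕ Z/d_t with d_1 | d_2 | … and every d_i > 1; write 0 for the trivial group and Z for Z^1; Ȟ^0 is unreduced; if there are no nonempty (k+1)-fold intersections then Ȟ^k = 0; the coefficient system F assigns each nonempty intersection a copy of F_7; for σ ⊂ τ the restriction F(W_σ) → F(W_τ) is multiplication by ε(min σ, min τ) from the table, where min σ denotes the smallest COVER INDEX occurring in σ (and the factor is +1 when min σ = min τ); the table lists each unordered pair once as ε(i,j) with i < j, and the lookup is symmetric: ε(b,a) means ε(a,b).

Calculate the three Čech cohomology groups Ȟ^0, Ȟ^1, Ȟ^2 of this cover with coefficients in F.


nerve of the cover:
  W12={x11,x17,x31} W13={x1,x31,x32} W14={x1,x6,x34} W15={x13,x34,x35} W16={x11,x18,x35} W23={x10,x27,x31} W24={x4,x14,x15,x33} W25={x10,x14,x16} W26={x2,x11,x15} W34={x1,x20,x21} W35={x10,x12,x36} W36={x20,x29,x36} W45={x14,x25,x30,x34} W46={x5,x15,x20} W56={x26,x35,x36}
  W123={x31} W126={x11} W134={x1} W145={x34} W156={x35} W235={x10} W245={x14} W246={x15} W346={x20} W356={x36}
C dims 6,15,10; δ0: rk_F7 6; δ1: rk_F7 9
Ȟ^0 = (6 − 6) − 0 = 0, so Ȟ^0 ≅ 0
Ȟ^1 = (15 − 9) − 6 = 0, so Ȟ^1 ≅ 0
Ȟ^2 = (10 − 0) − 9 = 1, so Ȟ^2 ≅ Z/7

Ȟ^0(U;F) ≅ 0; Ȟ^1(U;F) ≅ 0; Ȟ^2(U;F) ≅ Z/7


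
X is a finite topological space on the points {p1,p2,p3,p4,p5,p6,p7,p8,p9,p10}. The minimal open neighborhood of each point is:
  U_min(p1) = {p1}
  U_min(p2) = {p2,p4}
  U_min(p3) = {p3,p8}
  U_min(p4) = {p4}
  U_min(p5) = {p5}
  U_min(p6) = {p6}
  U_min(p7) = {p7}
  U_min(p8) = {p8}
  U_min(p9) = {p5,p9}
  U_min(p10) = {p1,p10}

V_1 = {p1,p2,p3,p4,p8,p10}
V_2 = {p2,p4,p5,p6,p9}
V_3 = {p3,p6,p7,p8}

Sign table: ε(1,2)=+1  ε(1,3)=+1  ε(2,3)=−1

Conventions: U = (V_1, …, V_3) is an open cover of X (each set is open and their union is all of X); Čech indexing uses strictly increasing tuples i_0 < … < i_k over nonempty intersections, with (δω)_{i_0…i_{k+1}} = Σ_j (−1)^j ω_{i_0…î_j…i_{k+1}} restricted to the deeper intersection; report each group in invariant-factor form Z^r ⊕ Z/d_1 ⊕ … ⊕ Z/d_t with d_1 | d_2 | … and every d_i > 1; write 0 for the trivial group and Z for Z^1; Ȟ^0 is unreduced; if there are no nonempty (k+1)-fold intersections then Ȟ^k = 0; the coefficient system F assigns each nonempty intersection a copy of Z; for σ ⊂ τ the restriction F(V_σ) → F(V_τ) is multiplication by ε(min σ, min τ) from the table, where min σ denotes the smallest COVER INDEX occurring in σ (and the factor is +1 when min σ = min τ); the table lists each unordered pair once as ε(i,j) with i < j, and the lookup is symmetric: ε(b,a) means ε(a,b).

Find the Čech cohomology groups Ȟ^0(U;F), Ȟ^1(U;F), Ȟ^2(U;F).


nerve simplices:
  V12={p2,p4} V13={p3,p8} V23={p6}
C dims 3,3; δ0: rk 3, SNF 1^2·2
degree 0: 3−3−0 = 0 → Ȟ^0 ≅ 0
degree 1: 3−0−3 = 0 plus torsion [2] → Ȟ^1 ≅ Z/2
degree 2: 0−0−0 = 0 → Ȟ^2 ≅ 0

Ȟ^0 = 0; Ȟ^1 = Z/2; Ȟ^2 = 0


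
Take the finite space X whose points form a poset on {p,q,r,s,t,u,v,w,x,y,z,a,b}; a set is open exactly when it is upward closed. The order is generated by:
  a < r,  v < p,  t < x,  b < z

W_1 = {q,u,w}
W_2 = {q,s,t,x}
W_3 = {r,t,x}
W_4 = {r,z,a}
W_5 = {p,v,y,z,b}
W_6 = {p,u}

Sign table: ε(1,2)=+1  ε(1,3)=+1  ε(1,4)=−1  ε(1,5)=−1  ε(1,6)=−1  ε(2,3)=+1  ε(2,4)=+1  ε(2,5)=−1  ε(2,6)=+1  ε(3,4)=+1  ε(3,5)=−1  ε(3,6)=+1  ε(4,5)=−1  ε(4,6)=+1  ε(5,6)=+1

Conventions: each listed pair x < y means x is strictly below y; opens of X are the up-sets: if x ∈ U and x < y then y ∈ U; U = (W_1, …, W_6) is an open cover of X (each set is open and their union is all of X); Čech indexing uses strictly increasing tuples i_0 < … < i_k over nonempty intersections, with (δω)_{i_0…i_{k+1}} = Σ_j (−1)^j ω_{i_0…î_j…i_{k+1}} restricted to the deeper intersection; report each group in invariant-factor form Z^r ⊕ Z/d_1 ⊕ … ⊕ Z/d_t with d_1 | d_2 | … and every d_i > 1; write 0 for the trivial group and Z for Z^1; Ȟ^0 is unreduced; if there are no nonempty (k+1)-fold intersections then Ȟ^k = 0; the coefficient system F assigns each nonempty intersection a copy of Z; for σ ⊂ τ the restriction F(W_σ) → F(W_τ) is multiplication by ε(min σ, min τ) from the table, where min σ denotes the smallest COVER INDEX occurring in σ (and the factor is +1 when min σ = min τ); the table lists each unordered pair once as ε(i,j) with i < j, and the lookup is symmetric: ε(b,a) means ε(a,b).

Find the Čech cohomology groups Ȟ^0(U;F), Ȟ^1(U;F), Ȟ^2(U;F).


Ȟ^0(U;F) ≅ Z, Ȟ^1(U;F) ≅ Z, Ȟ^2(U;F) ≅ 0

nerve simplices:
  W12={q} W16={u} W23={t,x} W34={r} W45={z} W56={p}
C dims 6,6; δ0: rk 5, SNF 1^5
degree 0: 6−5−0 = 1 → Ȟ^0 ≅ Z
degree 1: 6−0−5 = 1 → Ȟ^1 ≅ Z
degree 2: 0−0−0 = 0 → Ȟ^2 ≅ 0
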